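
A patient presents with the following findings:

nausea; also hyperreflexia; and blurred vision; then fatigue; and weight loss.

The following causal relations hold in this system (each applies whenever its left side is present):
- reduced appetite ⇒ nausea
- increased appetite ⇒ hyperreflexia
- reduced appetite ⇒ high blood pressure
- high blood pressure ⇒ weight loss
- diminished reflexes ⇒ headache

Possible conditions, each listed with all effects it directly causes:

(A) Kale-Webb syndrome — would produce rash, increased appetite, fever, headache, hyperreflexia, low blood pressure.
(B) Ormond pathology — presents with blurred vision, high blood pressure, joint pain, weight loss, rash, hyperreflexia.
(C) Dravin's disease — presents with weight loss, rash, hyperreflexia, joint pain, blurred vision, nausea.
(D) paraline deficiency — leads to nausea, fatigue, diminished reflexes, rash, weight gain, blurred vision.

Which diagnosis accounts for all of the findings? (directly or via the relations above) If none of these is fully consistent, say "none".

Testing each hypothesis:
(A) Kale-Webb syndrome — nausea -; hyperreflexia +; blurred vision -; fatigue -; weight loss -
(B) Ormond pathology — does not account for nausea, fatigue
(C) Dravin's disease — nausea +; hyperreflexia +; blurred vision +; fatigue -; weight loss +
(D) paraline deficiency — fails on hyperreflexia, weight loss (predicts diminished reflexes, not hyperreflexia; predicts weight gain, not weight loss)
No candidate is consistent with all observations.

none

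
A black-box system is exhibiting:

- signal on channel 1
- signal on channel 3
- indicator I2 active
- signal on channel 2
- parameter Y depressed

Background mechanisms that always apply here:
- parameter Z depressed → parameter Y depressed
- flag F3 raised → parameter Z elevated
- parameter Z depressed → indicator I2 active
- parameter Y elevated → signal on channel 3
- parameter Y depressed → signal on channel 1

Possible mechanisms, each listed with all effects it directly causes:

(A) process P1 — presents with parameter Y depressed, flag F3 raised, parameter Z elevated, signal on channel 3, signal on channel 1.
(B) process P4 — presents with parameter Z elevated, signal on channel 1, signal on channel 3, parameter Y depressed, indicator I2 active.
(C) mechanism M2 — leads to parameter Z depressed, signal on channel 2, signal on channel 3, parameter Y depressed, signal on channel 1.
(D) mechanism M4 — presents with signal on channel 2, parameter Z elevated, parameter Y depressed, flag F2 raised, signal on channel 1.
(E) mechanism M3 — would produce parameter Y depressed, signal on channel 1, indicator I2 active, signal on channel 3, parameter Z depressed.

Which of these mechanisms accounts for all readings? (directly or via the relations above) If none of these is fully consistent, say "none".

For each candidate, compare predicted effects to what was observed:
(A) process P1 — signal on channel 1 yes; signal on channel 3 yes; indicator I2 active NO; signal on channel 2 NO; parameter Y depressed yes
(B) process P4 — signal on channel 1 yes; signal on channel 3 yes; indicator I2 active yes; signal on channel 2 NO; parameter Y depressed yes
(C) mechanism M2 — signal on channel 1 yes; signal on channel 3 yes; indicator I2 active yes (via parameter Z depressed → indicator I2 active); signal on channel 2 yes; parameter Y depressed yes
(D) mechanism M4 — does not account for signal on channel 3, indicator I2 active
(E) mechanism M3 — signal on channel 1 yes; signal on channel 3 yes; indicator I2 active yes; signal on channel 2 NO; parameter Y depressed yes
Only (C) is consistent with every observation.

C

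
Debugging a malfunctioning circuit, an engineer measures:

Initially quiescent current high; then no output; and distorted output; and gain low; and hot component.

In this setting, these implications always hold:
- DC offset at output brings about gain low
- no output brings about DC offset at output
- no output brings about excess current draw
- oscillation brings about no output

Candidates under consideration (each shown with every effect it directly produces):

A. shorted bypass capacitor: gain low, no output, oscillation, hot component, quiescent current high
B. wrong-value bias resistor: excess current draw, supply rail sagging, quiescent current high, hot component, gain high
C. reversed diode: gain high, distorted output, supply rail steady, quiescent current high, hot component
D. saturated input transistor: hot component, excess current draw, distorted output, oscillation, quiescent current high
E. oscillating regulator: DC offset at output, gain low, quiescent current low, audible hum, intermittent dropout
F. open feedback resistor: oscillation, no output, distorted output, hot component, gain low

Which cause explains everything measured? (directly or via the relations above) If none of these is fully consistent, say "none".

D

Checking each candidate against the observations:
(A) shorted bypass capacitor — quiescent current high match; no output match; distorted output miss; gain low match; hot component match
(B) wrong-value bias resistor — fails on no output, distorted output, gain low (predicts gain high, not gain low)
(C) reversed diode — fails on no output, gain low (predicts gain high, not gain low)
(D) saturated input transistor — accounts for every observation (no output via oscillation → no output)
(E) oscillating regulator — fails on quiescent current high, no output, distorted output, hot component (predicts quiescent current low, not quiescent current high)
(F) open feedback resistor — does not account for quiescent current high
(D) is the only candidate with no mismatches.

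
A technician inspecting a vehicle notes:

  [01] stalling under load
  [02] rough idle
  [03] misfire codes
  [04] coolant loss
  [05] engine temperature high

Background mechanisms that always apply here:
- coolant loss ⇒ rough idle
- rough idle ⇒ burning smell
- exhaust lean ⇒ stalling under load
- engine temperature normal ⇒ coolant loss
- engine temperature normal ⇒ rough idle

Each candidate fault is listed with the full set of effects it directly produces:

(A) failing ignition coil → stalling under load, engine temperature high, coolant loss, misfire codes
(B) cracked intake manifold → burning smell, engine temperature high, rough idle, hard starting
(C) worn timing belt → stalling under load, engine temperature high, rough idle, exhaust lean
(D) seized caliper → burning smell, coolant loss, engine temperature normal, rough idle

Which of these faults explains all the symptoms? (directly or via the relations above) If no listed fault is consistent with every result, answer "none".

A

Testing each hypothesis:
(A) failing ignition coil — accounts for every observation (rough idle by coolant loss → rough idle)
(B) cracked intake manifold — stalling under load -; rough idle +; misfire codes -; coolant loss -; engine temperature high +
(C) worn timing belt — stalling under load +; rough idle +; misfire codes -; coolant loss -; engine temperature high +
(D) seized caliper — stalling under load -; rough idle +; misfire codes -; coolant loss +; engine temperature high -
(A) is the only candidate with no mismatches.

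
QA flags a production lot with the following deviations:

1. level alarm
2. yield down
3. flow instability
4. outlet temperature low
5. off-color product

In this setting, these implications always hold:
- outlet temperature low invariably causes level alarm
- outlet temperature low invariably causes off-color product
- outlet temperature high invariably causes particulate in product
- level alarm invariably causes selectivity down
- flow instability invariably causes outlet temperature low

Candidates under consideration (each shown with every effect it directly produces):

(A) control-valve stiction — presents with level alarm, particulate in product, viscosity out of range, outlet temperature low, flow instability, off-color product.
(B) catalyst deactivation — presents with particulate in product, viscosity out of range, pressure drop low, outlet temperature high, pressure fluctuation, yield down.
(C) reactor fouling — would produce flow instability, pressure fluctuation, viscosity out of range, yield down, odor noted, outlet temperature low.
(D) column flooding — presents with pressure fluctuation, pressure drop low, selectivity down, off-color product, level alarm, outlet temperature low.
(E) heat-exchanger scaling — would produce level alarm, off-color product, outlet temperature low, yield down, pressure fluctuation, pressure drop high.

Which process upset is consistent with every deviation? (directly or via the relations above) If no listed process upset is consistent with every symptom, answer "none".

C

Testing each hypothesis:
(A) control-valve stiction — level alarm +; yield down -; flow instability +; outlet temperature low +; off-color product +
(B) catalyst deactivation — level alarm -; yield down +; flow instability -; outlet temperature low -; off-color product -
(C) reactor fouling — level alarm + (by outlet temperature low → level alarm); yield down +; flow instability +; outlet temperature low +; off-color product + (by outlet temperature low → off-color product)
(D) column flooding — does not account for yield down, flow instability
(E) heat-exchanger scaling — level alarm +; yield down +; flow instability -; outlet temperature low +; off-color product +
Only (C) is consistent with every observation.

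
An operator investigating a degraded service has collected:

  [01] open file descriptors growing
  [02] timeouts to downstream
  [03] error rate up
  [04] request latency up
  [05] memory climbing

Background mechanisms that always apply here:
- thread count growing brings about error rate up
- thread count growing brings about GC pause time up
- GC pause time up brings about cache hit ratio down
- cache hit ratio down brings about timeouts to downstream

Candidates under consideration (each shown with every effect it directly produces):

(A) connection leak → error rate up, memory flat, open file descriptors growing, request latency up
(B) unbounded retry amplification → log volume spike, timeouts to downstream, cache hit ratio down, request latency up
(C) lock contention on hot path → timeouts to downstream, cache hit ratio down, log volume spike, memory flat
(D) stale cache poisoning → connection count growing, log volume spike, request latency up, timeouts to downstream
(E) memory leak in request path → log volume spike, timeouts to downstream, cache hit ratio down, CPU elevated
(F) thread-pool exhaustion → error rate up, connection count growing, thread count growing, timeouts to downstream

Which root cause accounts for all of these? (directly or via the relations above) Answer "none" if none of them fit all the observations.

none

Testing each hypothesis:
(A) connection leak — fails on timeouts to downstream, memory climbing (predicts memory flat, not memory climbing)
(B) unbounded retry amplification — open file descriptors growing miss; timeouts to downstream match; error rate up miss; request latency up match; memory climbing miss
(C) lock contention on hot path — fails on open file descriptors growing, error rate up, request latency up, memory climbing (predicts memory flat, not memory climbing)
(D) stale cache poisoning — does not account for open file descriptors growing, error rate up, memory climbing
(E) memory leak in request path — open file descriptors growing miss; timeouts to downstream match; error rate up miss; request latency up miss; memory climbing miss
(F) thread-pool exhaustion — open file descriptors growing miss; timeouts to downstream match; error rate up match; request latency up miss; memory climbing miss
No candidate is consistent with all observations.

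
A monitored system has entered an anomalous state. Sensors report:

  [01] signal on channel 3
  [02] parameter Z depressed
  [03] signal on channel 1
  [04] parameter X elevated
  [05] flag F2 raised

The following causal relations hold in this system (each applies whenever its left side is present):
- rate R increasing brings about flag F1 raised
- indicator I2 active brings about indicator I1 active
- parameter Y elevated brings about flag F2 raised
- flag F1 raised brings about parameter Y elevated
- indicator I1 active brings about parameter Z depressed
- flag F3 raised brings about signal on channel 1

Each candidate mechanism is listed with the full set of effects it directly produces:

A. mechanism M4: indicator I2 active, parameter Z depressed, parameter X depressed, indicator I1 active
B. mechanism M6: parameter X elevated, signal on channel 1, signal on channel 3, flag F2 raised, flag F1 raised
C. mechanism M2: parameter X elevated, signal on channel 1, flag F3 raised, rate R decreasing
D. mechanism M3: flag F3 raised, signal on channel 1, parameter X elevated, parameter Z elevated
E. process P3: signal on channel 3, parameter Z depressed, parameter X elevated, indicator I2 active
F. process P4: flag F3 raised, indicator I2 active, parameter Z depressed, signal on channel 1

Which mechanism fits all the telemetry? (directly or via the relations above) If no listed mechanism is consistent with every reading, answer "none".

none

Checking each candidate against the observations:
(A) mechanism M4 — signal on channel 3 miss; parameter Z depressed match; signal on channel 1 miss; parameter X elevated miss; flag F2 raised miss
(B) mechanism M6 — signal on channel 3 match; parameter Z depressed miss; signal on channel 1 match; parameter X elevated match; flag F2 raised match
(C) mechanism M2 — signal on channel 3 miss; parameter Z depressed miss; signal on channel 1 match; parameter X elevated match; flag F2 raised miss
(D) mechanism M3 — signal on channel 3 miss; parameter Z depressed miss; signal on channel 1 match; parameter X elevated match; flag F2 raised miss
(E) process P3 — does not account for signal on channel 1, flag F2 raised
(F) process P4 — signal on channel 3 miss; parameter Z depressed match; signal on channel 1 match; parameter X elevated miss; flag F2 raised miss
No candidate is consistent with all observations.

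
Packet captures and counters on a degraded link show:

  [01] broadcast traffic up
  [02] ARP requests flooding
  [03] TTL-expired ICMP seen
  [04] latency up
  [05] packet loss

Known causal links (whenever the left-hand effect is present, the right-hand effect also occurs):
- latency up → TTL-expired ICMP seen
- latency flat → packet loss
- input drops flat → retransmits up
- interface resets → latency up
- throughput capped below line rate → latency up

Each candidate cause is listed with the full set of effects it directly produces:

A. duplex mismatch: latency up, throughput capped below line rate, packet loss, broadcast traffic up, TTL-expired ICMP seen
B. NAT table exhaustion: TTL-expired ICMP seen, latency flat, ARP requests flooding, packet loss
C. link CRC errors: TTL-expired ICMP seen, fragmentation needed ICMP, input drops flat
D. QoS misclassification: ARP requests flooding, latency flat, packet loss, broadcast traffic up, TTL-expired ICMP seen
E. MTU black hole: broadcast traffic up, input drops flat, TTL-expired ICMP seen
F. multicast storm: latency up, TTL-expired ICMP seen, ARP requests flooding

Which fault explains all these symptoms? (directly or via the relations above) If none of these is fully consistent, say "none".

For each candidate, compare predicted effects to what was observed:
(A) duplex mismatch — does not account for ARP requests flooding
(B) NAT table exhaustion — broadcast traffic up miss; ARP requests flooding match; TTL-expired ICMP seen match; latency up miss; packet loss match
(C) link CRC errors — broadcast traffic up miss; ARP requests flooding miss; TTL-expired ICMP seen match; latency up miss; packet loss miss
(D) QoS misclassification — broadcast traffic up match; ARP requests flooding match; TTL-expired ICMP seen match; latency up miss; packet loss match
(E) MTU black hole — broadcast traffic up match; ARP requests flooding miss; TTL-expired ICMP seen match; latency up miss; packet loss miss
(F) multicast storm — does not account for broadcast traffic up, packet loss
No candidate is consistent with all observations.

none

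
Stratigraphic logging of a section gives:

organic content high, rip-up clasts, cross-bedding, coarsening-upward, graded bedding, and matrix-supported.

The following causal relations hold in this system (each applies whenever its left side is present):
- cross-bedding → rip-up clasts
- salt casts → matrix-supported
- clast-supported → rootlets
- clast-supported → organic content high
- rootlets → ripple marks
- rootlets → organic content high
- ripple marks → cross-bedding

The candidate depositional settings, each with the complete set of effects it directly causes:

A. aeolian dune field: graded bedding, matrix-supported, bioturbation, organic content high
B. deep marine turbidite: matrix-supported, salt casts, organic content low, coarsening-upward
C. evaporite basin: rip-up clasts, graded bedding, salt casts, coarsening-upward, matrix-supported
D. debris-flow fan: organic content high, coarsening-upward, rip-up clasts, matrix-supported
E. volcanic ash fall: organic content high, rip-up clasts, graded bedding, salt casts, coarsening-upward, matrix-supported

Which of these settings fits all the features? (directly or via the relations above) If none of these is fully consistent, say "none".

Checking each candidate against the observations:
(A) aeolian dune field — organic content high match; rip-up clasts miss; cross-bedding miss; coarsening-upward miss; graded bedding match; matrix-supported match
(B) deep marine turbidite — fails on organic content high, rip-up clasts, cross-bedding, graded bedding (predicts organic content low, not organic content high)
(C) evaporite basin — organic content high miss; rip-up clasts match; cross-bedding miss; coarsening-upward match; graded bedding match; matrix-supported match
(D) debris-flow fan — organic content high match; rip-up clasts match; cross-bedding miss; coarsening-upward match; graded bedding miss; matrix-supported match
(E) volcanic ash fall — organic content high match; rip-up clasts match; cross-bedding miss; coarsening-upward match; graded bedding match; matrix-supported match
None of the listed candidates fits everything.

none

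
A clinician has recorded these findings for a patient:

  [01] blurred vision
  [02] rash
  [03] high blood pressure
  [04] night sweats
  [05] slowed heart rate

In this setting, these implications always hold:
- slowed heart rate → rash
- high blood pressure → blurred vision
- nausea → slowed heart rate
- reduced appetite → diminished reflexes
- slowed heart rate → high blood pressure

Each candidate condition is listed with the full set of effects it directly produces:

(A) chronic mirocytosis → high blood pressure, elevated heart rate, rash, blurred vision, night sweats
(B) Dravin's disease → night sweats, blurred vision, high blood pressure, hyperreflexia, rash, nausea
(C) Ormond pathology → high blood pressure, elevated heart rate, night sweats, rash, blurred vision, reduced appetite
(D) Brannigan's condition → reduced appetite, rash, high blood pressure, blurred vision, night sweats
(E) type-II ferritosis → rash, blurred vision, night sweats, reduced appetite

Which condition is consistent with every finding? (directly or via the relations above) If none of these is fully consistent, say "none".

Testing each hypothesis:
(A) chronic mirocytosis — fails on slowed heart rate (predicts elevated heart rate, not slowed heart rate)
(B) Dravin's disease — accounts for every observation (slowed heart rate by nausea → slowed heart rate)
(C) Ormond pathology — blurred vision ✓; rash ✓; high blood pressure ✓; night sweats ✓; slowed heart rate ✗
(D) Brannigan's condition — does not account for slowed heart rate
(E) type-II ferritosis — does not account for high blood pressure, slowed heart rate
(B) alone accounts for all the evidence.

B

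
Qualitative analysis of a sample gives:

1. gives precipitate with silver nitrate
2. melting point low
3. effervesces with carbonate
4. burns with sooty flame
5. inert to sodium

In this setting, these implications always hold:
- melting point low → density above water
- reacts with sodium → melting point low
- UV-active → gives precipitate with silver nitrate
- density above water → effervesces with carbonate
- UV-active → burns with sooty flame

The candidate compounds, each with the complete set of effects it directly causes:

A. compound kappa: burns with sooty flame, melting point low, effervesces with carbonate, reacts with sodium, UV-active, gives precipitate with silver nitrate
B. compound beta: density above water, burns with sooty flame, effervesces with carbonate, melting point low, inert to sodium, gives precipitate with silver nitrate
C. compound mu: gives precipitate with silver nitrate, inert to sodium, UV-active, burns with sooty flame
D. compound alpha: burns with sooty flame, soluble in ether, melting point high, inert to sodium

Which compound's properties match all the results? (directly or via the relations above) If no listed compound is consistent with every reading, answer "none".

Testing each hypothesis:
(A) compound kappa — fails on inert to sodium (predicts reacts with sodium, not inert to sodium)
(B) compound beta — gives precipitate with silver nitrate match; melting point low match; effervesces with carbonate match; burns with sooty flame match; inert to sodium match
(C) compound mu — does not account for melting point low, effervesces with carbonate
(D) compound alpha — gives precipitate with silver nitrate miss; melting point low miss; effervesces with carbonate miss; burns with sooty flame match; inert to sodium match
Only (B) is consistent with every observation.

B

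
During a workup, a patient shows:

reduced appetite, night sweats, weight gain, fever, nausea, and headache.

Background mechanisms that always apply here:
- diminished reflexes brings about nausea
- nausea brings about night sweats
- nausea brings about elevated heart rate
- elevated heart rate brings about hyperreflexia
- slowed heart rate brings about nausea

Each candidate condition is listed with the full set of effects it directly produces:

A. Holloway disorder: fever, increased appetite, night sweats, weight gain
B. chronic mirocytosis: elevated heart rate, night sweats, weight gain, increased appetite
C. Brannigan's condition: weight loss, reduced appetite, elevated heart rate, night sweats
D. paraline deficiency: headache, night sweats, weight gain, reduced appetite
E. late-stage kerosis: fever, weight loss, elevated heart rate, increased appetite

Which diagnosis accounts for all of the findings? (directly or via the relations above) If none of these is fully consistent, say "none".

For each candidate, compare predicted effects to what was observed:
(A) Holloway disorder — fails on reduced appetite, nausea, headache (predicts increased appetite, not reduced appetite)
(B) chronic mirocytosis — reduced appetite -; night sweats +; weight gain +; fever -; nausea -; headache -
(C) Brannigan's condition — reduced appetite +; night sweats +; weight gain -; fever -; nausea -; headache -
(D) paraline deficiency — reduced appetite +; night sweats +; weight gain +; fever -; nausea -; headache +
(E) late-stage kerosis — fails on reduced appetite, night sweats, weight gain, nausea, headache (predicts increased appetite, not reduced appetite; predicts weight loss, not weight gain)
No candidate is consistent with all observations.

none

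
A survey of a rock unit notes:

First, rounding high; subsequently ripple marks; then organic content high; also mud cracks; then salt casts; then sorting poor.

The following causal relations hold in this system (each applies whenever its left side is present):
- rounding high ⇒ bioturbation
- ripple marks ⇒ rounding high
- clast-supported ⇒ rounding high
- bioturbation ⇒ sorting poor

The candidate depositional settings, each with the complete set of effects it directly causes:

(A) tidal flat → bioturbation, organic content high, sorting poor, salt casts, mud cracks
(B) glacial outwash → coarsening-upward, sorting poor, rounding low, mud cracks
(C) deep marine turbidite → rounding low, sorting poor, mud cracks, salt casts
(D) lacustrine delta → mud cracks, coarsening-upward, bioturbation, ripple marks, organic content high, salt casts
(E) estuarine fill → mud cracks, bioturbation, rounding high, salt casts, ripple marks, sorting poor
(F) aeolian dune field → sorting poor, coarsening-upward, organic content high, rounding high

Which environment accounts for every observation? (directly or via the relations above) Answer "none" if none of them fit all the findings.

D

Checking each candidate against the observations:
(A) tidal flat — does not account for rounding high, ripple marks
(B) glacial outwash — rounding high -; ripple marks -; organic content high -; mud cracks +; salt casts -; sorting poor +
(C) deep marine turbidite — rounding high -; ripple marks -; organic content high -; mud cracks +; salt casts +; sorting poor +
(D) lacustrine delta — accounts for every observation (rounding high through ripple marks → rounding high)
(E) estuarine fill — does not account for organic content high
(F) aeolian dune field — rounding high +; ripple marks -; organic content high +; mud cracks -; salt casts -; sorting poor +
Only (D) is consistent with every observation.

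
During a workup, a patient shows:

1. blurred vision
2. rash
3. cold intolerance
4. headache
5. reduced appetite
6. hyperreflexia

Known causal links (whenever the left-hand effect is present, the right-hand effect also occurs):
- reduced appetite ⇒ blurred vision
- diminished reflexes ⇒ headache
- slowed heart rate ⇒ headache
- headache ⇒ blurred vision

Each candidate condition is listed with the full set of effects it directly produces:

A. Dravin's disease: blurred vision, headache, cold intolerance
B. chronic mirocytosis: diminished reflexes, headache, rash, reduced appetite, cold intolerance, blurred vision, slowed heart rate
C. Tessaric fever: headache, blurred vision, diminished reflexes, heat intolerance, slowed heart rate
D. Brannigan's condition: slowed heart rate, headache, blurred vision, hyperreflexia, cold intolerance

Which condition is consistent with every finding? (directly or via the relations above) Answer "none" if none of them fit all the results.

Per-candidate check:
(A) Dravin's disease — blurred vision +; rash -; cold intolerance +; headache +; reduced appetite -; hyperreflexia -
(B) chronic mirocytosis — fails on hyperreflexia (predicts diminished reflexes, not hyperreflexia)
(C) Tessaric fever — fails on rash, cold intolerance, reduced appetite, hyperreflexia (predicts heat intolerance, not cold intolerance; predicts diminished reflexes, not hyperreflexia)
(D) Brannigan's condition — does not account for rash, reduced appetite
None of the listed candidates fits everything.

none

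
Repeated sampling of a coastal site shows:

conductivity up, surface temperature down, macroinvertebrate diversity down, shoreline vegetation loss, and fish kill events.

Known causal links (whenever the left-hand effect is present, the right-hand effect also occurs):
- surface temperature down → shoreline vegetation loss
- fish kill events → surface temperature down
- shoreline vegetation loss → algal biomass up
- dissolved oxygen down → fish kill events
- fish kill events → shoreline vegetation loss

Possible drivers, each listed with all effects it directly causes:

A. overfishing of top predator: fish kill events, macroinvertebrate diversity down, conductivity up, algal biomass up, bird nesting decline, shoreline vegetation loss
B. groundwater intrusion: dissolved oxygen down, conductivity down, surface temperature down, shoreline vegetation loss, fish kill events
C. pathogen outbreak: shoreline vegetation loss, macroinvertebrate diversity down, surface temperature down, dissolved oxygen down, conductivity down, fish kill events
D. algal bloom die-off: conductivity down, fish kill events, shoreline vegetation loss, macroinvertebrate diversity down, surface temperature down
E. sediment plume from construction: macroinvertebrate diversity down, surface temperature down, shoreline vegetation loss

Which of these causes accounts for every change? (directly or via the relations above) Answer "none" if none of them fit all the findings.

A

Checking each candidate against the observations:
(A) overfishing of top predator — conductivity up ✓; surface temperature down ✓ (through fish kill events → surface temperature down); macroinvertebrate diversity down ✓; shoreline vegetation loss ✓; fish kill events ✓
(B) groundwater intrusion — fails on conductivity up, macroinvertebrate diversity down (predicts conductivity down, not conductivity up)
(C) pathogen outbreak — fails on conductivity up (predicts conductivity down, not conductivity up)
(D) algal bloom die-off — conductivity up ✗; surface temperature down ✓; macroinvertebrate diversity down ✓; shoreline vegetation loss ✓; fish kill events ✓
(E) sediment plume from construction — conductivity up ✗; surface temperature down ✓; macroinvertebrate diversity down ✓; shoreline vegetation loss ✓; fish kill events ✗
(A) is the only candidate with no mismatches.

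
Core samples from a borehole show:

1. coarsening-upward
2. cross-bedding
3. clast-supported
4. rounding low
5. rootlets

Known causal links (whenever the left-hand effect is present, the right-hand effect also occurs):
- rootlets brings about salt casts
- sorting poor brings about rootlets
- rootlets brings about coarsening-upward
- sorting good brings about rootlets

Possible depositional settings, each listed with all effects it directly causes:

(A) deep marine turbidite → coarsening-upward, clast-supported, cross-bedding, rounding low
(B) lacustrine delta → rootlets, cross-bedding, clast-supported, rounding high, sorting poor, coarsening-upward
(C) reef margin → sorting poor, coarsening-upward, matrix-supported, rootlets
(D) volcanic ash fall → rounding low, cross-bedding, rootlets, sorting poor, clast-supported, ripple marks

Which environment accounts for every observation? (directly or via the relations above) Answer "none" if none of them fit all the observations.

Testing each hypothesis:
(A) deep marine turbidite — coarsening-upward +; cross-bedding +; clast-supported +; rounding low +; rootlets -
(B) lacustrine delta — coarsening-upward +; cross-bedding +; clast-supported +; rounding low -; rootlets +
(C) reef margin — fails on cross-bedding, clast-supported, rounding low (predicts matrix-supported, not clast-supported)
(D) volcanic ash fall — coarsening-upward + (via rootlets → coarsening-upward); cross-bedding +; clast-supported +; rounding low +; rootlets +
Only (D) is consistent with every observation.

D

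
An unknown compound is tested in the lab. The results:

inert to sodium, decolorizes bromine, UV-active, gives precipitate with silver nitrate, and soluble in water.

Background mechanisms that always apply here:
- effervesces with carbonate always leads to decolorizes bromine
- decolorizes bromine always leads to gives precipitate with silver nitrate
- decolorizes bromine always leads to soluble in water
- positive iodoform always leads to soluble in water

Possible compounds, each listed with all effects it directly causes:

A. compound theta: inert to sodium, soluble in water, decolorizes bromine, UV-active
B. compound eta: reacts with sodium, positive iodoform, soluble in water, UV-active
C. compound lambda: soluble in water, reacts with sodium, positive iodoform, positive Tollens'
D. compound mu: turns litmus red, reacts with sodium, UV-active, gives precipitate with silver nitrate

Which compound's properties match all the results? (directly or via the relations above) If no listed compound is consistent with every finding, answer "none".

A

Checking each candidate against the observations:
(A) compound theta — inert to sodium yes; decolorizes bromine yes; UV-active yes; gives precipitate with silver nitrate yes (through decolorizes bromine → gives precipitate with silver nitrate); soluble in water yes
(B) compound eta — inert to sodium NO; decolorizes bromine NO; UV-active yes; gives precipitate with silver nitrate NO; soluble in water yes
(C) compound lambda — fails on inert to sodium, decolorizes bromine, UV-active, gives precipitate with silver nitrate (predicts reacts with sodium, not inert to sodium)
(D) compound mu — fails on inert to sodium, decolorizes bromine, soluble in water (predicts reacts with sodium, not inert to sodium)
(A) alone accounts for all the evidence.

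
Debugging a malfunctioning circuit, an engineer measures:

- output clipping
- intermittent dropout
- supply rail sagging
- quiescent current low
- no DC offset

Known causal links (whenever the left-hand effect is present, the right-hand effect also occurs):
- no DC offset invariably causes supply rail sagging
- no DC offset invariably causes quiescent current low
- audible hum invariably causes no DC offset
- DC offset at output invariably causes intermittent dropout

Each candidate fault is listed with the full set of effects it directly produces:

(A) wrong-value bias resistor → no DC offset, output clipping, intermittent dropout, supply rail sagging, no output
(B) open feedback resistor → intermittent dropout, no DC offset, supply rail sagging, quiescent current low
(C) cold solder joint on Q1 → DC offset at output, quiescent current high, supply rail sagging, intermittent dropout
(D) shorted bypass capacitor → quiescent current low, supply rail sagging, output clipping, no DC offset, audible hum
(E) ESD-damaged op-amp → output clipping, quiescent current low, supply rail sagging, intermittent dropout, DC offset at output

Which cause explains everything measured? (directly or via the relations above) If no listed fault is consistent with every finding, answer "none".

A

Testing each hypothesis:
(A) wrong-value bias resistor — accounts for every observation (quiescent current low via no DC offset → quiescent current low)
(B) open feedback resistor — output clipping ✗; intermittent dropout ✓; supply rail sagging ✓; quiescent current low ✓; no DC offset ✓
(C) cold solder joint on Q1 — fails on output clipping, quiescent current low, no DC offset (predicts quiescent current high, not quiescent current low; predicts DC offset at output, not no DC offset)
(D) shorted bypass capacitor — output clipping ✓; intermittent dropout ✗; supply rail sagging ✓; quiescent current low ✓; no DC offset ✓
(E) ESD-damaged op-amp — output clipping ✓; intermittent dropout ✓; supply rail sagging ✓; quiescent current low ✓; no DC offset ✗
(A) alone accounts for all the evidence.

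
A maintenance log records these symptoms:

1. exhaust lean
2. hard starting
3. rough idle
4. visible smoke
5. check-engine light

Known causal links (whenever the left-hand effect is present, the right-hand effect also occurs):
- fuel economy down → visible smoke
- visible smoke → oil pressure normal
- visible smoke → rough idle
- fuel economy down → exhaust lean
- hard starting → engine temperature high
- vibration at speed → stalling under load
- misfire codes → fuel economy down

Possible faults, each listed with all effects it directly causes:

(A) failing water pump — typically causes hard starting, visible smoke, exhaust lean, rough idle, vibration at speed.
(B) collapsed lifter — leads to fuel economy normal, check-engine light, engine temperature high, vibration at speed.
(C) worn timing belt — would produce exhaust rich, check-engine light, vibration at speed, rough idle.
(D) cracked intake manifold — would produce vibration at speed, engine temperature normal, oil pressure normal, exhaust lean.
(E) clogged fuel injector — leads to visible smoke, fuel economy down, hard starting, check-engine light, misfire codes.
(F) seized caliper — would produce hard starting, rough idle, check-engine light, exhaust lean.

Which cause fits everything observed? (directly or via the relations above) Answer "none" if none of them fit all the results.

E

Testing each hypothesis:
(A) failing water pump — does not account for check-engine light
(B) collapsed lifter — does not account for exhaust lean, hard starting, rough idle, visible smoke
(C) worn timing belt — fails on exhaust lean, hard starting, visible smoke (predicts exhaust rich, not exhaust lean)
(D) cracked intake manifold — does not account for hard starting, rough idle, visible smoke, check-engine light
(E) clogged fuel injector — accounts for every observation (exhaust lean through fuel economy down → exhaust lean)
(F) seized caliper — does not account for visible smoke
Only (E) is consistent with every observation.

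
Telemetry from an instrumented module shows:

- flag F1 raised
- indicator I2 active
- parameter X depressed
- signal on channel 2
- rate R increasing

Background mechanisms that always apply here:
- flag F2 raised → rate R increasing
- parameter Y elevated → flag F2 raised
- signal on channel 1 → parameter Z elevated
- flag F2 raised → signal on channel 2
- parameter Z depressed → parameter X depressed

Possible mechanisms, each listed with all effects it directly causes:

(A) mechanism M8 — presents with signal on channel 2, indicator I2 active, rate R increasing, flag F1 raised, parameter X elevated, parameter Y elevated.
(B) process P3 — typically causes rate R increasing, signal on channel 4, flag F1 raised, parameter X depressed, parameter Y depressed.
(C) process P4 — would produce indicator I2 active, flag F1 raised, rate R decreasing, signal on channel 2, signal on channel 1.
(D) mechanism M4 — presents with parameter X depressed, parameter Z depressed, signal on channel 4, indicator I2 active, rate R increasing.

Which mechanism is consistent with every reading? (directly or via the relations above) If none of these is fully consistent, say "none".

For each candidate, compare predicted effects to what was observed:
(A) mechanism M8 — flag F1 raised ✓; indicator I2 active ✓; parameter X depressed ✗; signal on channel 2 ✓; rate R increasing ✓
(B) process P3 — does not account for indicator I2 active, signal on channel 2
(C) process P4 — flag F1 raised ✓; indicator I2 active ✓; parameter X depressed ✗; signal on channel 2 ✓; rate R increasing ✗
(D) mechanism M4 — does not account for flag F1 raised, signal on channel 2
None of the listed candidates fits everything.

none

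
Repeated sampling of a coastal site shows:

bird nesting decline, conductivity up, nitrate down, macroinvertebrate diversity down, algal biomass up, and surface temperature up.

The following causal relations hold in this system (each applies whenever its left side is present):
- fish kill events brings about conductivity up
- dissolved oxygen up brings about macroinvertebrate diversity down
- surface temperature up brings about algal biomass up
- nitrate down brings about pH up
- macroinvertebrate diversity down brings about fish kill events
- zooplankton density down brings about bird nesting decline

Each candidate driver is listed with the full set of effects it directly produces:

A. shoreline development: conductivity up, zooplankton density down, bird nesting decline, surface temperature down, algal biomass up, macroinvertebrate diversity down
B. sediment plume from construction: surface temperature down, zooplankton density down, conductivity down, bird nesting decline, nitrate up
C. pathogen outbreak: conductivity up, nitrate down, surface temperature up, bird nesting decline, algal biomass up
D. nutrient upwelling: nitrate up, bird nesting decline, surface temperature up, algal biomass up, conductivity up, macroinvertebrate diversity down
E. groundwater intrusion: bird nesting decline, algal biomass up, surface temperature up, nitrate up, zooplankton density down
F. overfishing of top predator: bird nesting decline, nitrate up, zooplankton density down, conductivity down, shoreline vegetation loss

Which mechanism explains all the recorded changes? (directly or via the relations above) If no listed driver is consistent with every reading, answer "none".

Checking each candidate against the observations:
(A) shoreline development — bird nesting decline ✓; conductivity up ✓; nitrate down ✗; macroinvertebrate diversity down ✓; algal biomass up ✓; surface temperature up ✗
(B) sediment plume from construction — bird nesting decline ✓; conductivity up ✗; nitrate down ✗; macroinvertebrate diversity down ✗; algal biomass up ✗; surface temperature up ✗
(C) pathogen outbreak — bird nesting decline ✓; conductivity up ✓; nitrate down ✓; macroinvertebrate diversity down ✗; algal biomass up ✓; surface temperature up ✓
(D) nutrient upwelling — fails on nitrate down (predicts nitrate up, not nitrate down)
(E) groundwater intrusion — fails on conductivity up, nitrate down, macroinvertebrate diversity down (predicts nitrate up, not nitrate down)
(F) overfishing of top predator — fails on conductivity up, nitrate down, macroinvertebrate diversity down, algal biomass up, surface temperature up (predicts conductivity down, not conductivity up; predicts nitrate up, not nitrate down)
Every candidate fails on at least one observation.

none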